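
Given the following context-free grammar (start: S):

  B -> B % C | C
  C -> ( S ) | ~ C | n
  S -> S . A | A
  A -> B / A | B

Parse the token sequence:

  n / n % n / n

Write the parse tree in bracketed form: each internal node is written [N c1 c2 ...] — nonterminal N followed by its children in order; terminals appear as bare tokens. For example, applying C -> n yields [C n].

S
A
B / A
C / A
n / A
n / B / A
n / B % C / A
n / C % C / A
n / n % C / A
n / n % n / A
n / n % n / B
n / n % n / C
n / n % n / n

[S [A [B [C n]] / [A [B [B [C n]] % [C n]] / [A [B [C n]]]]]]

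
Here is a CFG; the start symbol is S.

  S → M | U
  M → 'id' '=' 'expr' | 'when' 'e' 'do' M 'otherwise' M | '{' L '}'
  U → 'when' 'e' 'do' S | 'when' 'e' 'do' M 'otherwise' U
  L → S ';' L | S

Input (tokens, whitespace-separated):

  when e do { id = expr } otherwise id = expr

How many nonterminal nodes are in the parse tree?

[S [M when e do [M { [L [S [M id = expr]]] }] otherwise [M id = expr]]]

7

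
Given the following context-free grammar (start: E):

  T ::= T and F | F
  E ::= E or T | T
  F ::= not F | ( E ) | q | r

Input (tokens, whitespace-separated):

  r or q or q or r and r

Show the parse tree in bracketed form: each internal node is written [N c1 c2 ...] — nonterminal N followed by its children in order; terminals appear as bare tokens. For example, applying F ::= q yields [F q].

E
E or T
E or T or T
E or T or T or T
T or T or T or T
F or T or T or T
r or T or T or T
r or F or T or T
r or q or T or T
r or q or F or T
r or q or q or T
r or q or q or T and F
r or q or q or F and F
r or q or q or r and F
r or q or q or r and r

[E [E [E [E [T [F r]]] or [T [F q]]] or [T [F q]]] or [T [T [F r]] and [F r]]]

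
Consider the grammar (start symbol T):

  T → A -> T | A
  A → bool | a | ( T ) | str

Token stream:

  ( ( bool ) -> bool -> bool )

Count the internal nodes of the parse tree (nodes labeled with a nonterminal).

10

[T [A ( [T [A ( [T [A bool]] )] -> [T [A bool] -> [T [A bool]]]] )]]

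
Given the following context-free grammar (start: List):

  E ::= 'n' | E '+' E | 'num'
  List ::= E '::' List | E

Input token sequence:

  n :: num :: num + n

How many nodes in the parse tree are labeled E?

5

[List [E n] :: [List [E num] :: [List [E [E num] + [E n]]]]]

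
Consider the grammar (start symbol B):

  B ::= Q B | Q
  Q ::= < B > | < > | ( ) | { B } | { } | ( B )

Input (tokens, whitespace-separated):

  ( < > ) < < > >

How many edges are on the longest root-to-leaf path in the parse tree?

5

[B [Q ( [B [Q < >]] )] [B [Q < [B [Q < >]] >]]]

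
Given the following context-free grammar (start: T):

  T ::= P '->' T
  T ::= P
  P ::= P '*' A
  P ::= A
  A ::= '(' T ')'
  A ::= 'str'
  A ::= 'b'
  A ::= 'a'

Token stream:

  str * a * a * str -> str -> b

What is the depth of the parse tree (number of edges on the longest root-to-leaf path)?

6

[T [P [P [P [P [A str]] * [A a]] * [A a]] * [A str]] -> [T [P [A str]] -> [T [P [A b]]]]]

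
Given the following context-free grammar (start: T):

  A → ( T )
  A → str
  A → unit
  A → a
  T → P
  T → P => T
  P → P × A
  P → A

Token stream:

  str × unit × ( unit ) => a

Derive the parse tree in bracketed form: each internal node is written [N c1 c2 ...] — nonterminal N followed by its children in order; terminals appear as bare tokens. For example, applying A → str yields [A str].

T
P => T
P × A => T
P × A × A => T
A × A × A => T
str × A × A => T
str × unit × A => T
str × unit × ( T ) => T
str × unit × ( P ) => T
str × unit × ( A ) => T
str × unit × ( unit ) => T
str × unit × ( unit ) => P
str × unit × ( unit ) => A
str × unit × ( unit ) => a

[T [P [P [P [A str]] × [A unit]] × [A ( [T [P [A unit]]] )]] => [T [P [A a]]]]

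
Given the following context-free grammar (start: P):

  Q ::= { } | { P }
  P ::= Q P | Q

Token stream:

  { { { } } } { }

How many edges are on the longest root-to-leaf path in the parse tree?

[P [Q { [P [Q { [P [Q { }]] }]] }] [P [Q { }]]]

6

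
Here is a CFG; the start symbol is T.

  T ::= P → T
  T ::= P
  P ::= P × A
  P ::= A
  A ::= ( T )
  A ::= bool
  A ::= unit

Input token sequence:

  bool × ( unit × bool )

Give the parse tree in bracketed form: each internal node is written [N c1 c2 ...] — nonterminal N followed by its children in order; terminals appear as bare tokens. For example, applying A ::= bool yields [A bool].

T
P
P × A
A × A
bool × A
bool × ( T )
bool × ( P )
bool × ( P × A )
bool × ( A × A )
bool × ( unit × A )
bool × ( unit × bool )

[T [P [P [A bool]] × [A ( [T [P [P [A unit]] × [A bool]]] )]]]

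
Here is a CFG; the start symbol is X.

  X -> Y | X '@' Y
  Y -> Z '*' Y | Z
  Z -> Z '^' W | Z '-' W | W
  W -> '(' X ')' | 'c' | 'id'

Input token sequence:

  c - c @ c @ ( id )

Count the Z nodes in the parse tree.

[X [X [X [Y [Z [Z [W c]] - [W c]]]] @ [Y [Z [W c]]]] @ [Y [Z [W ( [X [Y [Z [W id]]]] )]]]]

5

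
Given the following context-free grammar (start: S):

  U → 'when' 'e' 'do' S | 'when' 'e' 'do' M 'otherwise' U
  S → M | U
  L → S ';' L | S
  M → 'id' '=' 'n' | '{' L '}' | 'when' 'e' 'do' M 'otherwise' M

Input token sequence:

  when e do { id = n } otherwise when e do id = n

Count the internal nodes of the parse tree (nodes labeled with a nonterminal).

[S [U when e do [M { [L [S [M id = n]]] }] otherwise [U when e do [S [M id = n]]]]]

9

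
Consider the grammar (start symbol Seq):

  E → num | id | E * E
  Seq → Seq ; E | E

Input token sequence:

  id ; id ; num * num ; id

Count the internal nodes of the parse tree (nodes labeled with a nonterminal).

10

[Seq [Seq [Seq [Seq [E id]] ; [E id]] ; [E [E num] * [E num]]] ; [E id]]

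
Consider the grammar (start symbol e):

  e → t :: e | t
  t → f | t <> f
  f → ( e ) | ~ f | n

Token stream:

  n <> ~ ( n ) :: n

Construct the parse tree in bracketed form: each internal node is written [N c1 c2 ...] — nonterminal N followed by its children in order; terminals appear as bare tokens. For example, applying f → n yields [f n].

[e [t [t [f n]] <> [f ~ [f ( [e [t [f n]]] )]]] :: [e [t [f n]]]]

e
t :: e
t <> f :: e
f <> f :: e
n <> f :: e
n <> ~ f :: e
n <> ~ ( e ) :: e
n <> ~ ( t ) :: e
n <> ~ ( f ) :: e
n <> ~ ( n ) :: e
n <> ~ ( n ) :: t
n <> ~ ( n ) :: f
n <> ~ ( n ) :: n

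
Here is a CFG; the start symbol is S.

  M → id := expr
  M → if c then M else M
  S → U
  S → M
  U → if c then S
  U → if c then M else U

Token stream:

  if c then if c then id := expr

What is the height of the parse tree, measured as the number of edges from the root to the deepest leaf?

6

[S [U if c then [S [U if c then [S [M id := expr]]]]]]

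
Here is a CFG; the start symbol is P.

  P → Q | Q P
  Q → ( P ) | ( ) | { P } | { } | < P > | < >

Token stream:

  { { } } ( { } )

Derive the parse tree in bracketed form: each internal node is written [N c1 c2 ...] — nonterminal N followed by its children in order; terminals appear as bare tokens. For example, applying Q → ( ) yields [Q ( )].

[P [Q { [P [Q { }]] }] [P [Q ( [P [Q { }]] )]]]

P
Q P
{ P } P
{ Q } P
{ { } } P
{ { } } Q
{ { } } ( P )
{ { } } ( Q )
{ { } } ( { } )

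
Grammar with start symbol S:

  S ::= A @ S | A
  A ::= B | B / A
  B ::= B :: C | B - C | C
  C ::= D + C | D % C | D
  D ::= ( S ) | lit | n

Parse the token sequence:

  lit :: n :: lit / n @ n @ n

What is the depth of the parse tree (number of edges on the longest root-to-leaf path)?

[S [A [B [B [B [C [D lit]]] :: [C [D n]]] :: [C [D lit]]] / [A [B [C [D n]]]]] @ [S [A [B [C [D n]]]] @ [S [A [B [C [D n]]]]]]]

7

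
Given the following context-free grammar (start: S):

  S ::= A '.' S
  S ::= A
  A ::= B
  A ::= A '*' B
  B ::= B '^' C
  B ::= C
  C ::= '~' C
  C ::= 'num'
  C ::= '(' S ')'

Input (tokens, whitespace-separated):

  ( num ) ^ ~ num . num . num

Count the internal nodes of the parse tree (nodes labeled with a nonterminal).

[S [A [B [B [C ( [S [A [B [C num]]]] )]] ^ [C ~ [C num]]]] . [S [A [B [C num]]] . [S [A [B [C num]]]]]]

19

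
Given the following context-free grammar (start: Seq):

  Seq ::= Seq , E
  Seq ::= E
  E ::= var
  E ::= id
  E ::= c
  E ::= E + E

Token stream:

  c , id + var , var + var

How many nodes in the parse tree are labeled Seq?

[Seq [Seq [Seq [E c]] , [E [E id] + [E var]]] , [E [E var] + [E var]]]

3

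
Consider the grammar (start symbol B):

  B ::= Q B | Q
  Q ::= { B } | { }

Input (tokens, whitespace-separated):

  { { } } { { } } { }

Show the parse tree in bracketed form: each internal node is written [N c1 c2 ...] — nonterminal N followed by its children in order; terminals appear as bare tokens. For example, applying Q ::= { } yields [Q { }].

[B [Q { [B [Q { }]] }] [B [Q { [B [Q { }]] }] [B [Q { }]]]]

B
Q B
{ B } B
{ Q } B
{ { } } B
{ { } } Q B
{ { } } { B } B
{ { } } { Q } B
{ { } } { { } } B
{ { } } { { } } Q
{ { } } { { } } { }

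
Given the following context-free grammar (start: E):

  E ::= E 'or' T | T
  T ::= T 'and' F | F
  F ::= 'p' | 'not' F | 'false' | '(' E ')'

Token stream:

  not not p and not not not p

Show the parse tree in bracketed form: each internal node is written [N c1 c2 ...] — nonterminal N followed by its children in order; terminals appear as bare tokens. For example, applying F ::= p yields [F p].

[E [T [T [F not [F not [F p]]]] and [F not [F not [F not [F p]]]]]]

E
T
T and F
F and F
not F and F
not not F and F
not not p and F
not not p and not F
not not p and not not F
not not p and not not not F
not not p and not not not p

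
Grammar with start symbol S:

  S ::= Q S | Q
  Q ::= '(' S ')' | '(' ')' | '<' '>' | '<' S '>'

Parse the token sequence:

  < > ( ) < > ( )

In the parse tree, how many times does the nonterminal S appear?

[S [Q < >] [S [Q ( )] [S [Q < >] [S [Q ( )]]]]]

4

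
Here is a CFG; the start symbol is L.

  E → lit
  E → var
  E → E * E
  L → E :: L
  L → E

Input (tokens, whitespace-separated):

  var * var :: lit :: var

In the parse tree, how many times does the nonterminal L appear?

3

[L [E [E var] * [E var]] :: [L [E lit] :: [L [E var]]]]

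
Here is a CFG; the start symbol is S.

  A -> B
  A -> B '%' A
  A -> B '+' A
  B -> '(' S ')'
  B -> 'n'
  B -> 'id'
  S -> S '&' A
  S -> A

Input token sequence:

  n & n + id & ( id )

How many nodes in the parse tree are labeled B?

5

[S [S [S [A [B n]]] & [A [B n] + [A [B id]]]] & [A [B ( [S [A [B id]]] )]]]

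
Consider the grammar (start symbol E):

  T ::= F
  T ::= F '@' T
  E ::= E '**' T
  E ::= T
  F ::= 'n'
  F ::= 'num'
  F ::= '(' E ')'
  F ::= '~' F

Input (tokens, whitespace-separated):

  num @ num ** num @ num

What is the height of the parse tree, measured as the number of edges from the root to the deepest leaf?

5

[E [E [T [F num] @ [T [F num]]]] ** [T [F num] @ [T [F num]]]]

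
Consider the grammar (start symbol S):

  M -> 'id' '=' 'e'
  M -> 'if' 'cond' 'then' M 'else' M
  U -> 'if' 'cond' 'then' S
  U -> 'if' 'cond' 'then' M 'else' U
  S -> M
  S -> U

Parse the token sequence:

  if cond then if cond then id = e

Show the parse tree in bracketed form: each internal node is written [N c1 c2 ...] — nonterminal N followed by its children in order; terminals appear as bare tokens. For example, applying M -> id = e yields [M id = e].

[S [U if cond then [S [U if cond then [S [M id = e]]]]]]

S
U
if cond then S
if cond then U
if cond then if cond then S
if cond then if cond then M
if cond then if cond then id = e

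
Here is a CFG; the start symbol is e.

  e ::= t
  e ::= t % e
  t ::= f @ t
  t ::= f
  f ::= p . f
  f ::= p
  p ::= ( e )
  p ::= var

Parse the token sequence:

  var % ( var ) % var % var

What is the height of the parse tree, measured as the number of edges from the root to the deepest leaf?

[e [t [f [p var]]] % [e [t [f [p ( [e [t [f [p var]]]] )]]] % [e [t [f [p var]]] % [e [t [f [p var]]]]]]]

9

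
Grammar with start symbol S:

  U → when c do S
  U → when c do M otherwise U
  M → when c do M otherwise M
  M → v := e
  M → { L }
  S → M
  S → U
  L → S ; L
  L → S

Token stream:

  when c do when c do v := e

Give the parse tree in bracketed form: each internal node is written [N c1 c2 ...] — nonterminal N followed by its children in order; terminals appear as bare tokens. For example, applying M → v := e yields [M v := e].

S
U
when c do S
when c do U
when c do when c do S
when c do when c do M
when c do when c do v := e

[S [U when c do [S [U when c do [S [M v := e]]]]]]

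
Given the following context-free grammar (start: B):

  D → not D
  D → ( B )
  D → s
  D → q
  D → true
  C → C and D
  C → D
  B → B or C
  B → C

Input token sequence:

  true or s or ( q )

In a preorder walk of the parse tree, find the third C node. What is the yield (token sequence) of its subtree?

( q )

[B [B [B [C [D true]]] or [C [D s]]] or [C [D ( [B [C [D q]]] )]]]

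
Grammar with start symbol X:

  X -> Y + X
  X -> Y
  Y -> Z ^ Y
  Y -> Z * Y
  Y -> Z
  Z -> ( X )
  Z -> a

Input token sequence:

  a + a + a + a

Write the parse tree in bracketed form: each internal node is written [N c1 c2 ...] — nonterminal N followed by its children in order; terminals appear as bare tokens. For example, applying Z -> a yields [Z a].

[X [Y [Z a]] + [X [Y [Z a]] + [X [Y [Z a]] + [X [Y [Z a]]]]]]

X
Y + X
Z + X
a + X
a + Y + X
a + Z + X
a + a + X
a + a + Y + X
a + a + Z + X
a + a + a + X
a + a + a + Y
a + a + a + Z
a + a + a + a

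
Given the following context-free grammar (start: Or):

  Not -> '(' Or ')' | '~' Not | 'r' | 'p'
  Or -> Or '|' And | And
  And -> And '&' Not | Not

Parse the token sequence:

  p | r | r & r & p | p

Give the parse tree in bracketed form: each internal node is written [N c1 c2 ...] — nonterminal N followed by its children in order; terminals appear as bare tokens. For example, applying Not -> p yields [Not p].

[Or [Or [Or [Or [And [Not p]]] | [And [Not r]]] | [And [And [And [Not r]] & [Not r]] & [Not p]]] | [And [Not p]]]

Or
Or | And
Or | And | And
Or | And | And | And
And | And | And | And
Not | And | And | And
p | And | And | And
p | Not | And | And
p | r | And | And
p | r | And & Not | And
p | r | And & Not & Not | And
p | r | Not & Not & Not | And
p | r | r & Not & Not | And
p | r | r & r & Not | And
p | r | r & r & p | And
p | r | r & r & p | Not
p | r | r & r & p | p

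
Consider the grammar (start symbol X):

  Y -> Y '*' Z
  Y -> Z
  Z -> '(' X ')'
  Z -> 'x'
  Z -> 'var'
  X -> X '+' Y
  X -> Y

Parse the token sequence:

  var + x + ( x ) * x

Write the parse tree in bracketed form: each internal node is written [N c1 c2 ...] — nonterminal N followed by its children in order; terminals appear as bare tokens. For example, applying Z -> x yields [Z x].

X
X + Y
X + Y + Y
Y + Y + Y
Z + Y + Y
var + Y + Y
var + Z + Y
var + x + Y
var + x + Y * Z
var + x + Z * Z
var + x + ( X ) * Z
var + x + ( Y ) * Z
var + x + ( Z ) * Z
var + x + ( x ) * Z
var + x + ( x ) * x

[X [X [X [Y [Z var]]] + [Y [Z x]]] + [Y [Y [Z ( [X [Y [Z x]]] )]] * [Z x]]]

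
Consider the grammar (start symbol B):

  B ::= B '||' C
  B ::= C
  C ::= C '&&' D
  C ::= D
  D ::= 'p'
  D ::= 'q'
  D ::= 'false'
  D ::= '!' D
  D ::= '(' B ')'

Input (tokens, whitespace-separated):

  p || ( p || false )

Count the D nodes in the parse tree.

[B [B [C [D p]]] || [C [D ( [B [B [C [D p]]] || [C [D false]]] )]]]

4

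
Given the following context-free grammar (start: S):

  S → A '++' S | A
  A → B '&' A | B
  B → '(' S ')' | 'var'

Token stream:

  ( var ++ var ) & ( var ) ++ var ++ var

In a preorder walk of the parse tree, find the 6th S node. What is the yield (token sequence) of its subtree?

var

[S [A [B ( [S [A [B var]] ++ [S [A [B var]]]] )] & [A [B ( [S [A [B var]]] )]]] ++ [S [A [B var]] ++ [S [A [B var]]]]]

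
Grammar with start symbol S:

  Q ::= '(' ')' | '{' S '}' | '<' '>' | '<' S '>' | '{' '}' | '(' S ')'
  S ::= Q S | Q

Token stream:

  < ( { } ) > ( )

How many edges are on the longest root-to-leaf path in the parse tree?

6

[S [Q < [S [Q ( [S [Q { }]] )]] >] [S [Q ( )]]]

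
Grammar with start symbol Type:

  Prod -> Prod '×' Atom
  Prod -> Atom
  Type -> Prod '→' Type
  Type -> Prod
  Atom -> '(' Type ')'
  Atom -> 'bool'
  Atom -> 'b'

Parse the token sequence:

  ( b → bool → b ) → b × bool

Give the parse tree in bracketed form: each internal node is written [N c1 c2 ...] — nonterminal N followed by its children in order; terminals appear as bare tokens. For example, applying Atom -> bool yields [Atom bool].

[Type [Prod [Atom ( [Type [Prod [Atom b]] → [Type [Prod [Atom bool]] → [Type [Prod [Atom b]]]]] )]] → [Type [Prod [Prod [Atom b]] × [Atom bool]]]]

Type
Prod → Type
Atom → Type
( Type ) → Type
( Prod → Type ) → Type
( Atom → Type ) → Type
( b → Type ) → Type
( b → Prod → Type ) → Type
( b → Atom → Type ) → Type
( b → bool → Type ) → Type
( b → bool → Prod ) → Type
( b → bool → Atom ) → Type
( b → bool → b ) → Type
( b → bool → b ) → Prod
( b → bool → b ) → Prod × Atom
( b → bool → b ) → Atom × Atom
( b → bool → b ) → b × Atom
( b → bool → b ) → b × bool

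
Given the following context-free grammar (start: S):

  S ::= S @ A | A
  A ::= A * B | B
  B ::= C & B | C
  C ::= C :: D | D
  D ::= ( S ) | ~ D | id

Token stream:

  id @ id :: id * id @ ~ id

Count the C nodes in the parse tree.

[S [S [S [A [B [C [D id]]]]] @ [A [A [B [C [C [D id]] :: [D id]]]] * [B [C [D id]]]]] @ [A [B [C [D ~ [D id]]]]]]

5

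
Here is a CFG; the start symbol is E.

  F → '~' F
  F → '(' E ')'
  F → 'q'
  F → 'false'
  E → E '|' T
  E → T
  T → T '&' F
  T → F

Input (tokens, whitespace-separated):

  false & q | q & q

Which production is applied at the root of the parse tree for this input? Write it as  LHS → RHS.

E → E '|' T

[E [E [T [T [F false]] & [F q]]] | [T [T [F q]] & [F q]]]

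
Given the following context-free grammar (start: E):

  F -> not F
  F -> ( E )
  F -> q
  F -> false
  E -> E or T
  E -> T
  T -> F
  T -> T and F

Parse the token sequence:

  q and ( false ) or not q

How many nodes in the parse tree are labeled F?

[E [E [T [T [F q]] and [F ( [E [T [F false]]] )]]] or [T [F not [F q]]]]

5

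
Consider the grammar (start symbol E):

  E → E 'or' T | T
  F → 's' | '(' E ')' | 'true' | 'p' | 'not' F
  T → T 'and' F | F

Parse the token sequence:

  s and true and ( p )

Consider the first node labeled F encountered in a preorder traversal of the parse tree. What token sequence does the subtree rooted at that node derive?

s

[E [T [T [T [F s]] and [F true]] and [F ( [E [T [F p]]] )]]]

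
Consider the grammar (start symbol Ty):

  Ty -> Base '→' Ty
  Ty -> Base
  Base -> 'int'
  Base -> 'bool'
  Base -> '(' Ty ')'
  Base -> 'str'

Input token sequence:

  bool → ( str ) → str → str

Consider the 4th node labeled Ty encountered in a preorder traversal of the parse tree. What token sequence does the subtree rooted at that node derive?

str → str

[Ty [Base bool] → [Ty [Base ( [Ty [Base str]] )] → [Ty [Base str] → [Ty [Base str]]]]]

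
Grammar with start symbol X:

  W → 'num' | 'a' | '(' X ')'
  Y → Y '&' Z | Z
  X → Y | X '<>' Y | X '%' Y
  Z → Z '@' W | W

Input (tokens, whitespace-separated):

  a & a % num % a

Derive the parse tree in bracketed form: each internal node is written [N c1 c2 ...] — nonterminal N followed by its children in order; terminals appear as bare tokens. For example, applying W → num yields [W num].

[X [X [X [Y [Y [Z [W a]]] & [Z [W a]]]] % [Y [Z [W num]]]] % [Y [Z [W a]]]]

X
X % Y
X % Y % Y
Y % Y % Y
Y & Z % Y % Y
Z & Z % Y % Y
W & Z % Y % Y
a & Z % Y % Y
a & W % Y % Y
a & a % Y % Y
a & a % Z % Y
a & a % W % Y
a & a % num % Y
a & a % num % Z
a & a % num % W
a & a % num % a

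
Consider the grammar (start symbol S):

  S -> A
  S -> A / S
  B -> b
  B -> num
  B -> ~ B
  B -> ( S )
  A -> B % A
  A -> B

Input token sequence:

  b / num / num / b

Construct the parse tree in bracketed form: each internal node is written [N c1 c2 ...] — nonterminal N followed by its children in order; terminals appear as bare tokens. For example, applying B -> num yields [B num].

[S [A [B b]] / [S [A [B num]] / [S [A [B num]] / [S [A [B b]]]]]]

S
A / S
B / S
b / S
b / A / S
b / B / S
b / num / S
b / num / A / S
b / num / B / S
b / num / num / S
b / num / num / A
b / num / num / B
b / num / num / b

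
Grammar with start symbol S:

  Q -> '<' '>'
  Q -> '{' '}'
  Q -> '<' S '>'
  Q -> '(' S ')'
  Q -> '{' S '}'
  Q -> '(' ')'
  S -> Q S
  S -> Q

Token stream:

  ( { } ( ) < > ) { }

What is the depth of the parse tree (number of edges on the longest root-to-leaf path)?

6

[S [Q ( [S [Q { }] [S [Q ( )] [S [Q < >]]]] )] [S [Q { }]]]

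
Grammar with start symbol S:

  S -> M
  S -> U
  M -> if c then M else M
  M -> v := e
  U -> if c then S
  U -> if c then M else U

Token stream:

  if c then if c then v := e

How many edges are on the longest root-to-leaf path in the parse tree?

[S [U if c then [S [U if c then [S [M v := e]]]]]]

6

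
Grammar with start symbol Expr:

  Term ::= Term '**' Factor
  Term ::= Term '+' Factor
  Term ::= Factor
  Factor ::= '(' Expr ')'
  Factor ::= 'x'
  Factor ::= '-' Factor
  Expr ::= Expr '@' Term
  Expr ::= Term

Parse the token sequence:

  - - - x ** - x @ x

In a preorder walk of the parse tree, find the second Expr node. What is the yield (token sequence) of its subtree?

- - - x ** - x

[Expr [Expr [Term [Term [Factor - [Factor - [Factor - [Factor x]]]]] ** [Factor - [Factor x]]]] @ [Term [Factor x]]]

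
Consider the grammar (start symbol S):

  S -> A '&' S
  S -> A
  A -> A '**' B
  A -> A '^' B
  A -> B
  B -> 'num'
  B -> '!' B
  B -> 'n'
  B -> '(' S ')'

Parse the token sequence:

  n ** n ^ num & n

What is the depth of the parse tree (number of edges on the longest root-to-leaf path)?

5

[S [A [A [A [B n]] ** [B n]] ^ [B num]] & [S [A [B n]]]]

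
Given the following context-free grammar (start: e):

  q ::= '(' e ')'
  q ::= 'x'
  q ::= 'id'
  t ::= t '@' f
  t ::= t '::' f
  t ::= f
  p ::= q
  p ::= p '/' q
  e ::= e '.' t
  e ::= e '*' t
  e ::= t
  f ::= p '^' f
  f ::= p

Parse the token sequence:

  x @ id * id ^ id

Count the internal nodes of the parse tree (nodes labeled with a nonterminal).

[e [e [t [t [f [p [q x]]]] @ [f [p [q id]]]]] * [t [f [p [q id]] ^ [f [p [q id]]]]]]

17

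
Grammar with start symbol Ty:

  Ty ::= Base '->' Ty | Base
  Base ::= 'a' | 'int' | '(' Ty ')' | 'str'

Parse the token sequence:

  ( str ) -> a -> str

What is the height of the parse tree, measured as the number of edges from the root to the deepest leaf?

4

[Ty [Base ( [Ty [Base str]] )] -> [Ty [Base a] -> [Ty [Base str]]]]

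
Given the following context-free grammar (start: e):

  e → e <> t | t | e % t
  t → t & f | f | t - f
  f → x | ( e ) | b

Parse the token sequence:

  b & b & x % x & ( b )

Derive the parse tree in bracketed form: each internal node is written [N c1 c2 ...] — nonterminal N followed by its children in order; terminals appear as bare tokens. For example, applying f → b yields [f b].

[e [e [t [t [t [f b]] & [f b]] & [f x]]] % [t [t [f x]] & [f ( [e [t [f b]]] )]]]

e
e % t
t % t
t & f % t
t & f & f % t
f & f & f % t
b & f & f % t
b & b & f % t
b & b & x % t
b & b & x % t & f
b & b & x % f & f
b & b & x % x & f
b & b & x % x & ( e )
b & b & x % x & ( t )
b & b & x % x & ( f )
b & b & x % x & ( b )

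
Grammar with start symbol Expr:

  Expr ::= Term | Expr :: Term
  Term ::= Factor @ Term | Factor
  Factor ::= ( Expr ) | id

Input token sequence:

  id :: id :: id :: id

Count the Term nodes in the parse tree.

4

[Expr [Expr [Expr [Expr [Term [Factor id]]] :: [Term [Factor id]]] :: [Term [Factor id]]] :: [Term [Factor id]]]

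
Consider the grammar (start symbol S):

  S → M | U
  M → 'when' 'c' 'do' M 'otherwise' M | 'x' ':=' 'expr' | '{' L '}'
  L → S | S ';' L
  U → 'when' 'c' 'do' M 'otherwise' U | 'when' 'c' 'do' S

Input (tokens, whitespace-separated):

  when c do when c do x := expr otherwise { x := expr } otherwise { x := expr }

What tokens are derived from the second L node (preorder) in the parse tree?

[S [M when c do [M when c do [M x := expr] otherwise [M { [L [S [M x := expr]]] }]] otherwise [M { [L [S [M x := expr]]] }]]]

x := expr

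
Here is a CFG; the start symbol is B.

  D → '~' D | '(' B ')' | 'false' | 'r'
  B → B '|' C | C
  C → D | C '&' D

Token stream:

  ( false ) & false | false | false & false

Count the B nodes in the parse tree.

4

[B [B [B [C [C [D ( [B [C [D false]]] )]] & [D false]]] | [C [D false]]] | [C [C [D false]] & [D false]]]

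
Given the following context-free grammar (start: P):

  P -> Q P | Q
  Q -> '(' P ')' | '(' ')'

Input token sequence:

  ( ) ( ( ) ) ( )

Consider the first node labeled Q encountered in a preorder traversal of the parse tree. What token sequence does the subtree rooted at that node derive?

( )

[P [Q ( )] [P [Q ( [P [Q ( )]] )] [P [Q ( )]]]]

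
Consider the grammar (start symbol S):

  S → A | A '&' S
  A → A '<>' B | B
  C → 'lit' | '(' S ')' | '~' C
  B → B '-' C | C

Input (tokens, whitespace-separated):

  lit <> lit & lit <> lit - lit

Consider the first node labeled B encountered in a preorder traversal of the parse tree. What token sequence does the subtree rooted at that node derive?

[S [A [A [B [C lit]]] <> [B [C lit]]] & [S [A [A [B [C lit]]] <> [B [B [C lit]] - [C lit]]]]]

lit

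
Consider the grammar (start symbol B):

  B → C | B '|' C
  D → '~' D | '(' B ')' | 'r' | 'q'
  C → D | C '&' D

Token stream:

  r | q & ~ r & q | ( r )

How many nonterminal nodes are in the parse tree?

[B [B [B [C [D r]]] | [C [C [C [D q]] & [D ~ [D r]]] & [D q]]] | [C [D ( [B [C [D r]]] )]]]

17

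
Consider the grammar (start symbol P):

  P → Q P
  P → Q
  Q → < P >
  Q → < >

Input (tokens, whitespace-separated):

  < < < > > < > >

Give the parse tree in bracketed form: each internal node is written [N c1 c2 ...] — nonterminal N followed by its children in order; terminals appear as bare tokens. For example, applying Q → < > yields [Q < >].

[P [Q < [P [Q < [P [Q < >]] >] [P [Q < >]]] >]]

P
Q
< P >
< Q P >
< < P > P >
< < Q > P >
< < < > > P >
< < < > > Q >
< < < > > < > >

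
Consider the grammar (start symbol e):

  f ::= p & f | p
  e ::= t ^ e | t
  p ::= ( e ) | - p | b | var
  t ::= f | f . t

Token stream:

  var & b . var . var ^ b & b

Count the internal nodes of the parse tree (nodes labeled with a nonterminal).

[e [t [f [p var] & [f [p b]]] . [t [f [p var]] . [t [f [p var]]]]] ^ [e [t [f [p b] & [f [p b]]]]]]

18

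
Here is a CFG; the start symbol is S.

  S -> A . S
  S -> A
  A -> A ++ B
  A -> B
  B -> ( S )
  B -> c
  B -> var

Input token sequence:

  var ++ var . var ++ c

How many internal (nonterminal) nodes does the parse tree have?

[S [A [A [B var]] ++ [B var]] . [S [A [A [B var]] ++ [B c]]]]

10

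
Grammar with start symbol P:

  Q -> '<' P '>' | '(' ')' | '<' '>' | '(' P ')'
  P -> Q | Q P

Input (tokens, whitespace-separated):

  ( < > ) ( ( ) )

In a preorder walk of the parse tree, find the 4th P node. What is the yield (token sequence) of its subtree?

[P [Q ( [P [Q < >]] )] [P [Q ( [P [Q ( )]] )]]]

( )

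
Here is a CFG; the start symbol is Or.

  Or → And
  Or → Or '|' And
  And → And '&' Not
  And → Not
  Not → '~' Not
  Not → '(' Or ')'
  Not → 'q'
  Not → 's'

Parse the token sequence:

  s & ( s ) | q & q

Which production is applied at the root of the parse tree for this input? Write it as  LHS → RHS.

Or → Or '|' And

[Or [Or [And [And [Not s]] & [Not ( [Or [And [Not s]]] )]]] | [And [And [Not q]] & [Not q]]]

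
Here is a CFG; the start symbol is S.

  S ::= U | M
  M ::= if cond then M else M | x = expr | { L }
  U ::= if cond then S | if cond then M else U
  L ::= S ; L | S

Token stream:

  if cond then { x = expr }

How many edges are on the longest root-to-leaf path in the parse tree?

7

[S [U if cond then [S [M { [L [S [M x = expr]]] }]]]]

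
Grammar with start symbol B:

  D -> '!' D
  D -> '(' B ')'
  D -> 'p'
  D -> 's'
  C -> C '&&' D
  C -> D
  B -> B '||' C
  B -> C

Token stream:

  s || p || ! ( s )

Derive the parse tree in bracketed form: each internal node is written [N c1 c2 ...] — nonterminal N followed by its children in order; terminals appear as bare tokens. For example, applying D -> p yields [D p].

[B [B [B [C [D s]]] || [C [D p]]] || [C [D ! [D ( [B [C [D s]]] )]]]]

B
B || C
B || C || C
C || C || C
D || C || C
s || C || C
s || D || C
s || p || C
s || p || D
s || p || ! D
s || p || ! ( B )
s || p || ! ( C )
s || p || ! ( D )
s || p || ! ( s )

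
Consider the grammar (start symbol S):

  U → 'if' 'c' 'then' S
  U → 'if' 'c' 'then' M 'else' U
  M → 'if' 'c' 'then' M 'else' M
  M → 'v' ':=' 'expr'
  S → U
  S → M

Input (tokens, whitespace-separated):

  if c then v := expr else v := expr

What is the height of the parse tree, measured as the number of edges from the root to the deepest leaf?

3

[S [M if c then [M v := expr] else [M v := expr]]]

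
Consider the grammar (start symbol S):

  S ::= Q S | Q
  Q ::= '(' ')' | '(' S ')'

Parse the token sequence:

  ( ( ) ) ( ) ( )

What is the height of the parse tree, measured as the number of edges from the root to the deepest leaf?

4

[S [Q ( [S [Q ( )]] )] [S [Q ( )] [S [Q ( )]]]]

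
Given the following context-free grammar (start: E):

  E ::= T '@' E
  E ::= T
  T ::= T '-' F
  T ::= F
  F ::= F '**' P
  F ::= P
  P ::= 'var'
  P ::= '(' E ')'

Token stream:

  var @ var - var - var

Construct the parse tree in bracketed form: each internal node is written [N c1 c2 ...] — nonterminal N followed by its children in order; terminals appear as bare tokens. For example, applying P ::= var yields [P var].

E
T @ E
F @ E
P @ E
var @ E
var @ T
var @ T - F
var @ T - F - F
var @ F - F - F
var @ P - F - F
var @ var - F - F
var @ var - P - F
var @ var - var - F
var @ var - var - P
var @ var - var - var

[E [T [F [P var]]] @ [E [T [T [T [F [P var]]] - [F [P var]]] - [F [P var]]]]]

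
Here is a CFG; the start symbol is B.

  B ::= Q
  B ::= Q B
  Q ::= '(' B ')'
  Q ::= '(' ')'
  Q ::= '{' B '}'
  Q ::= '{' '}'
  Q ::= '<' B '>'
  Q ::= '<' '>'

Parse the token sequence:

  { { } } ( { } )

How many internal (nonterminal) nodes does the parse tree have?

8

[B [Q { [B [Q { }]] }] [B [Q ( [B [Q { }]] )]]]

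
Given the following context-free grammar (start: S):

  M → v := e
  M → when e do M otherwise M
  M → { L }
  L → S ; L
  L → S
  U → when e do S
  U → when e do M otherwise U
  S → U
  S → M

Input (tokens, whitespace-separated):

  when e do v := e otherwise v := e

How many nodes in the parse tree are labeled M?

[S [M when e do [M v := e] otherwise [M v := e]]]

3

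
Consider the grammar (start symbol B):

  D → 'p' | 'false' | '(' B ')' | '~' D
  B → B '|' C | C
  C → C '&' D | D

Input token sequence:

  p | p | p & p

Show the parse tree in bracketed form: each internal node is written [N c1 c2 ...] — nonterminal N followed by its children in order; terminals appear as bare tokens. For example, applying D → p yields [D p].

[B [B [B [C [D p]]] | [C [D p]]] | [C [C [D p]] & [D p]]]

B
B | C
B | C | C
C | C | C
D | C | C
p | C | C
p | D | C
p | p | C
p | p | C & D
p | p | D & D
p | p | p & D
p | p | p & p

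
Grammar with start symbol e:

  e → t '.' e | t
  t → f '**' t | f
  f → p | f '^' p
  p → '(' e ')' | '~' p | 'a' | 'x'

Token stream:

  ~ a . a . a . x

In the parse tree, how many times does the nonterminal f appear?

[e [t [f [p ~ [p a]]]] . [e [t [f [p a]]] . [e [t [f [p a]]] . [e [t [f [p x]]]]]]]

4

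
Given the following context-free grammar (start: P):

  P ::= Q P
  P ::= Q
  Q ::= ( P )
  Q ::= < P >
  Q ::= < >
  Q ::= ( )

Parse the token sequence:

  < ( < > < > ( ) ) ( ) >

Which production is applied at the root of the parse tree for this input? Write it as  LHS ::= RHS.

[P [Q < [P [Q ( [P [Q < >] [P [Q < >] [P [Q ( )]]]] )] [P [Q ( )]]] >]]

P ::= Q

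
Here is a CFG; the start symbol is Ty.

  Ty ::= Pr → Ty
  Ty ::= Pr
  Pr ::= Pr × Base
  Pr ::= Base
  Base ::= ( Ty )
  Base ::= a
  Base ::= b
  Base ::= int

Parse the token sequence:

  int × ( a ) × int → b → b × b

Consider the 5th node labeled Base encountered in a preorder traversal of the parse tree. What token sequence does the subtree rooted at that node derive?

b

[Ty [Pr [Pr [Pr [Base int]] × [Base ( [Ty [Pr [Base a]]] )]] × [Base int]] → [Ty [Pr [Base b]] → [Ty [Pr [Pr [Base b]] × [Base b]]]]]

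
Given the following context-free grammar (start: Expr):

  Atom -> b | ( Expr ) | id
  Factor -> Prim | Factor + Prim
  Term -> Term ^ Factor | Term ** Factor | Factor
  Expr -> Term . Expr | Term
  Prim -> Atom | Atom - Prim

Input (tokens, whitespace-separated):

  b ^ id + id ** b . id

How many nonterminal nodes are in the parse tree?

[Expr [Term [Term [Term [Factor [Prim [Atom b]]]] ^ [Factor [Factor [Prim [Atom id]]] + [Prim [Atom id]]]] ** [Factor [Prim [Atom b]]]] . [Expr [Term [Factor [Prim [Atom id]]]]]]

21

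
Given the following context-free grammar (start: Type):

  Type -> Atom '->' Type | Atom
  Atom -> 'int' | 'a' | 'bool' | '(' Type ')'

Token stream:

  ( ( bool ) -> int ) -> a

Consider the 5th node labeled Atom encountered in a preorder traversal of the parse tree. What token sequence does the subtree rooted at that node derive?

a

[Type [Atom ( [Type [Atom ( [Type [Atom bool]] )] -> [Type [Atom int]]] )] -> [Type [Atom a]]]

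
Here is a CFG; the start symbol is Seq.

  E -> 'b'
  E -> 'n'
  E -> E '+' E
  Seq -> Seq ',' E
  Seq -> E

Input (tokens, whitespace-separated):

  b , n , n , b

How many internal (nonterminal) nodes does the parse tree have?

8

[Seq [Seq [Seq [Seq [E b]] , [E n]] , [E n]] , [E b]]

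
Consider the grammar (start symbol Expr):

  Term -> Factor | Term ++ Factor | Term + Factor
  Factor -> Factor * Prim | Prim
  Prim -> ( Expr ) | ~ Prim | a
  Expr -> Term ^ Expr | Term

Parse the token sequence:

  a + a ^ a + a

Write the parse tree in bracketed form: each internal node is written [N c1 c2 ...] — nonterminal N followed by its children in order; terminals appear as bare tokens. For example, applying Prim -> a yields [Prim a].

[Expr [Term [Term [Factor [Prim a]]] + [Factor [Prim a]]] ^ [Expr [Term [Term [Factor [Prim a]]] + [Factor [Prim a]]]]]

Expr
Term ^ Expr
Term + Factor ^ Expr
Factor + Factor ^ Expr
Prim + Factor ^ Expr
a + Factor ^ Expr
a + Prim ^ Expr
a + a ^ Expr
a + a ^ Term
a + a ^ Term + Factor
a + a ^ Factor + Factor
a + a ^ Prim + Factor
a + a ^ a + Factor
a + a ^ a + Prim
a + a ^ a + a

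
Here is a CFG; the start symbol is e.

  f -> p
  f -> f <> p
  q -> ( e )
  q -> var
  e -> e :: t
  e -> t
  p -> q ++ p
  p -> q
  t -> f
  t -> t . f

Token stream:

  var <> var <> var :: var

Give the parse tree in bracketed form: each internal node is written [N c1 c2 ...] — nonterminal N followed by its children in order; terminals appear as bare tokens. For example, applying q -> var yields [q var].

e
e :: t
t :: t
f :: t
f <> p :: t
f <> p <> p :: t
p <> p <> p :: t
q <> p <> p :: t
var <> p <> p :: t
var <> q <> p :: t
var <> var <> p :: t
var <> var <> q :: t
var <> var <> var :: t
var <> var <> var :: f
var <> var <> var :: p
var <> var <> var :: q
var <> var <> var :: var

[e [e [t [f [f [f [p [q var]]] <> [p [q var]]] <> [p [q var]]]]] :: [t [f [p [q var]]]]]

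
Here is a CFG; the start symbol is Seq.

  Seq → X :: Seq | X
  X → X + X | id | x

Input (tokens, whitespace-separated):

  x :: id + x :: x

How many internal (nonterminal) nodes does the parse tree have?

[Seq [X x] :: [Seq [X [X id] + [X x]] :: [Seq [X x]]]]

8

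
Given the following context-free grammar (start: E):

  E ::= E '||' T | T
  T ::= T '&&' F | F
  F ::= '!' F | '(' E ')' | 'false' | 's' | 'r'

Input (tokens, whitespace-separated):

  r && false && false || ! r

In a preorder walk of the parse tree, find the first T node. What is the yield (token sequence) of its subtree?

r && false && false

[E [E [T [T [T [F r]] && [F false]] && [F false]]] || [T [F ! [F r]]]]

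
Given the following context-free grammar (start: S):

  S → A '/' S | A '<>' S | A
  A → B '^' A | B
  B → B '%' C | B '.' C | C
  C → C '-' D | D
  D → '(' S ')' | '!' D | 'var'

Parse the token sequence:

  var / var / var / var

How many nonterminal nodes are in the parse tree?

20

[S [A [B [C [D var]]]] / [S [A [B [C [D var]]]] / [S [A [B [C [D var]]]] / [S [A [B [C [D var]]]]]]]]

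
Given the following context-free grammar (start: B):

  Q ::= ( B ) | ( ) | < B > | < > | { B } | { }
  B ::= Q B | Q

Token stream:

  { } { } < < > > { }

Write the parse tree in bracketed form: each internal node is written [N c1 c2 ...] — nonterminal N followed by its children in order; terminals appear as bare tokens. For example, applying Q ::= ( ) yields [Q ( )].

[B [Q { }] [B [Q { }] [B [Q < [B [Q < >]] >] [B [Q { }]]]]]

B
Q B
{ } B
{ } Q B
{ } { } B
{ } { } Q B
{ } { } < B > B
{ } { } < Q > B
{ } { } < < > > B
{ } { } < < > > Q
{ } { } < < > > { }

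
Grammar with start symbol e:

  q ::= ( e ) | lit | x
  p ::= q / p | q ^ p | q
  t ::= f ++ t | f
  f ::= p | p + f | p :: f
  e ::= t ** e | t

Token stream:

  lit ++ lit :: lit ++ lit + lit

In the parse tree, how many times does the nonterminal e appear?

[e [t [f [p [q lit]]] ++ [t [f [p [q lit]] :: [f [p [q lit]]]] ++ [t [f [p [q lit]] + [f [p [q lit]]]]]]]]

1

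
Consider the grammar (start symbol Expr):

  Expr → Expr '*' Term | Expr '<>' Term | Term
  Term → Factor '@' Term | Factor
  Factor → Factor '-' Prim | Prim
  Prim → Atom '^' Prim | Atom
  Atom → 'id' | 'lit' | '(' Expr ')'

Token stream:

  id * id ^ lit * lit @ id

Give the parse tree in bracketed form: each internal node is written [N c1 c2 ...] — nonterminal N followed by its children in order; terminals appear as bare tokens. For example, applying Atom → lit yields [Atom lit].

[Expr [Expr [Expr [Term [Factor [Prim [Atom id]]]]] * [Term [Factor [Prim [Atom id] ^ [Prim [Atom lit]]]]]] * [Term [Factor [Prim [Atom lit]]] @ [Term [Factor [Prim [Atom id]]]]]]

Expr
Expr * Term
Expr * Term * Term
Term * Term * Term
Factor * Term * Term
Prim * Term * Term
Atom * Term * Term
id * Term * Term
id * Factor * Term
id * Prim * Term
id * Atom ^ Prim * Term
id * id ^ Prim * Term
id * id ^ Atom * Term
id * id ^ lit * Term
id * id ^ lit * Factor @ Term
id * id ^ lit * Prim @ Term
id * id ^ lit * Atom @ Term
id * id ^ lit * lit @ Term
id * id ^ lit * lit @ Factor
id * id ^ lit * lit @ Prim
id * id ^ lit * lit @ Atom
id * id ^ lit * lit @ id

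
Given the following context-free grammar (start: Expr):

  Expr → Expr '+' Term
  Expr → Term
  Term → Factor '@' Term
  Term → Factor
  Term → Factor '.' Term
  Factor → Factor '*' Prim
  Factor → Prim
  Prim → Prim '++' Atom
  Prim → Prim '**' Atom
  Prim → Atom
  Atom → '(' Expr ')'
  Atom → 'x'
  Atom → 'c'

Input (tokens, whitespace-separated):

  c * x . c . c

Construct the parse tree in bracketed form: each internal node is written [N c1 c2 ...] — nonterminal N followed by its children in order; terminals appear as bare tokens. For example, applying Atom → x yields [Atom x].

[Expr [Term [Factor [Factor [Prim [Atom c]]] * [Prim [Atom x]]] . [Term [Factor [Prim [Atom c]]] . [Term [Factor [Prim [Atom c]]]]]]]

Expr
Term
Factor . Term
Factor * Prim . Term
Prim * Prim . Term
Atom * Prim . Term
c * Prim . Term
c * Atom . Term
c * x . Term
c * x . Factor . Term
c * x . Prim . Term
c * x . Atom . Term
c * x . c . Term
c * x . c . Factor
c * x . c . Prim
c * x . c . Atom
c * x . c . c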